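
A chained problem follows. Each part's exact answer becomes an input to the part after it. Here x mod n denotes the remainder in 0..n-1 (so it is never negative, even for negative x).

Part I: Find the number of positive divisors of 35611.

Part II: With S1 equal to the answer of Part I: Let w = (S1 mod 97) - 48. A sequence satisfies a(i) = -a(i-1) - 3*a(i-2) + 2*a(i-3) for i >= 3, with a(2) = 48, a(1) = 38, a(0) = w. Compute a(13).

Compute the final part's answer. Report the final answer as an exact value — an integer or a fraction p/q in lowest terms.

-128126

Part I: 35611 = 149 * 239; number of divisors = (1+1) * (1+1) = 4; answer 4
Part II: S1 = 4; w = -44; a(3) = -1*(48) - 3*(38) + 2*(-44) = -250; iterating: a(3)=-250, a(4)=182, a(5)=664, a(6)=-1710, a(7)=82, a(8)=6376, a(9)=-10042, a(10)=-8922, a(11)=51800, a(12)=-45118, a(13)=-128126; answer -128126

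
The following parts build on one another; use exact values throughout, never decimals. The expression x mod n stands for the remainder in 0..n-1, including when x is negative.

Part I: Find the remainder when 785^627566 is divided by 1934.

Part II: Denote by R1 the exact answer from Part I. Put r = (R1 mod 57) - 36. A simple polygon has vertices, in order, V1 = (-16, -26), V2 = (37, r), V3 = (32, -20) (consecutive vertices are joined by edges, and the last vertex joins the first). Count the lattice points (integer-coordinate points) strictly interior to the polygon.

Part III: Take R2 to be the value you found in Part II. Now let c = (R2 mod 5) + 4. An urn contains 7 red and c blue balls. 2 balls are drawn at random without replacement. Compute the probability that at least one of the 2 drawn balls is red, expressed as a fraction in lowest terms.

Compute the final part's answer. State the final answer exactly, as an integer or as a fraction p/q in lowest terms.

Part I: squarings mod 1934: 785^1=785, 785^2=1213, 785^4=1529, 785^8=1569, 785^16=1713, 785^32=491, 785^64=1265, 785^128=807, 785^256=1425, 785^512=1859, 785^1024=1757, 785^2048=385, 785^4096=1241, 785^8192=617, 785^16384=1625, 785^32768=715, 785^65536=649, 785^131072=1523, 785^262144=663, 785^524288=551; 785^627566 = 785^2 * 785^4 * 785^8 * 785^32 * 785^64 * 785^256 * 785^512 * 785^4096 * 785^32768 * 785^65536 * 785^524288 = 1411 (mod 1934); answer 1411
Part II: R1 = 1411; r = 7; cross terms: (-16*7 - 37*-26)=850, (37*-20 - 32*7)=-964, (32*-26 - -16*-20)=-1152; twice the area = |-1266| = 1266; area = 633; boundary points = 1 + 1 + 6 = 8; strictly interior points = area - boundary/2 + 1 = 630; answer 630
Part III: R2 = 630; c = 4; total draws C(11,2) = 55; complement C(4,2) = 6; favorable 55 - 6 = 49; P = 49/55; answer 49/55

49/55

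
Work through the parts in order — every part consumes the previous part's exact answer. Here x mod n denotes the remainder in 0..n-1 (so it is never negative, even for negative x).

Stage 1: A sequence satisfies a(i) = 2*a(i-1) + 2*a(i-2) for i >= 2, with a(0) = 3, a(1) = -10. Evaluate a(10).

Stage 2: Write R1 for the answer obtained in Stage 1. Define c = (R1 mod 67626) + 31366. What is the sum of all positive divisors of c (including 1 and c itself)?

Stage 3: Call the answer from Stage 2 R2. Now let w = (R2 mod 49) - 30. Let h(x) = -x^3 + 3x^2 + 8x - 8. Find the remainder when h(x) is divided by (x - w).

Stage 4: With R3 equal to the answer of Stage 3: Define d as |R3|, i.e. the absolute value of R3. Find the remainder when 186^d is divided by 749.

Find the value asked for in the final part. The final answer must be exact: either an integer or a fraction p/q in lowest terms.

333

Stage 1: a(2) = 2*(-10) + 2*(3) = -14; iterating: a(2)=-14, a(3)=-48, a(4)=-124, a(5)=-344, a(6)=-936, a(7)=-2560, a(8)=-6992, a(9)=-19104, a(10)=-52192; answer -52192
Stage 2: R1 = -52192; c = 46800; 46800 = 2^4 * 3^2 * 5^2 * 13; sigma = (1 + 2 + 4 + 8 + 16) * (1 + 3 + 9) * (1 + 5 + 25) * (1 + 13) = 31 * 13 * 31 * 14 = 174902; answer 174902
Stage 3: R2 = 174902; w = -9; remainder = value at the root: -1*(-9)^3 + 3*(-9)^2 + 8*(-9)^1 - 8 = (729) + (243) + (-72) + (-8) = 892; answer 892
Stage 4: R3 = 892; d = 892; squarings mod 749: 186^1=186, 186^2=142, 186^4=690, 186^8=485, 186^16=39, 186^32=23, 186^64=529, 186^128=464, 186^256=333, 186^512=37; 186^892 = 186^4 * 186^8 * 186^16 * 186^32 * 186^64 * 186^256 * 186^512 = 333 (mod 749); answer 333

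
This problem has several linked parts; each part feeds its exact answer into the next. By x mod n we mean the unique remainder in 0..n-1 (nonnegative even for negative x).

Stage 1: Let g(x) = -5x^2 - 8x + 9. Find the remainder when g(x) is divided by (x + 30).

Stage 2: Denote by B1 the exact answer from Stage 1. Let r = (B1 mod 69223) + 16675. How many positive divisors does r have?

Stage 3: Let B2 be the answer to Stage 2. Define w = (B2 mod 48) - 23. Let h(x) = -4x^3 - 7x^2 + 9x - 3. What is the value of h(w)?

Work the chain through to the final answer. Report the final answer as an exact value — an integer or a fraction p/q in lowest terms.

33765

Stage 1: remainder = value at the root: -5*(-30)^2 - 8*(-30)^1 + 9 = (-4500) + (240) + (9) = -4251; answer -4251
Stage 2: B1 = -4251; r = 81647; 81647 is prime, so its only divisors are 1 and 81647; count = 2; answer 2
Stage 3: B2 = 2; w = -21; -4*(-21)^3 - 7*(-21)^2 + 9*(-21)^1 - 3 = (37044) + (-3087) + (-189) + (-3) = 33765; answer 33765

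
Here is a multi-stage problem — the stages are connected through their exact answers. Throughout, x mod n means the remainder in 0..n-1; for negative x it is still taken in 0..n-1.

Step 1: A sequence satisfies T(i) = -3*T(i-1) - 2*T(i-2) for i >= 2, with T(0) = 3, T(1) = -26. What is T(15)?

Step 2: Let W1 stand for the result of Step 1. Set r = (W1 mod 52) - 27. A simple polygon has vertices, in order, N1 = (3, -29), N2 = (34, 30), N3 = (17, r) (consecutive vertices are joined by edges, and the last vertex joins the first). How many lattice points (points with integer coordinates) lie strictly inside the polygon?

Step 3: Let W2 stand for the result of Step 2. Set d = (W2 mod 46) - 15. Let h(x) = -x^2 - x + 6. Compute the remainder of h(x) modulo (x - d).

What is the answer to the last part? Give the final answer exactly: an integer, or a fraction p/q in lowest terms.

-66

Step 1: T(2) = -3*(-26) - 2*(3) = 72; iterating: T(2)=72, T(3)=-164, T(4)=348, T(5)=-716, T(6)=1452, T(7)=-2924, T(8)=5868, T(9)=-11756, T(10)=23532, T(11)=-47084, T(12)=94188, T(13)=-188396, T(14)=376812, T(15)=-753644; answer -753644
Step 2: W1 = -753644; r = 17; cross terms: (3*30 - 34*-29)=1076, (34*17 - 17*30)=68, (17*-29 - 3*17)=-544; twice the area = |600| = 600; area = 300; boundary points = 1 + 1 + 2 = 4; strictly interior points = area - boundary/2 + 1 = 299; answer 299
Step 3: W2 = 299; d = 8; remainder = value at the root: -1*(8)^2 - 1*(8)^1 + 6 = (-64) + (-8) + (6) = -66; answer -66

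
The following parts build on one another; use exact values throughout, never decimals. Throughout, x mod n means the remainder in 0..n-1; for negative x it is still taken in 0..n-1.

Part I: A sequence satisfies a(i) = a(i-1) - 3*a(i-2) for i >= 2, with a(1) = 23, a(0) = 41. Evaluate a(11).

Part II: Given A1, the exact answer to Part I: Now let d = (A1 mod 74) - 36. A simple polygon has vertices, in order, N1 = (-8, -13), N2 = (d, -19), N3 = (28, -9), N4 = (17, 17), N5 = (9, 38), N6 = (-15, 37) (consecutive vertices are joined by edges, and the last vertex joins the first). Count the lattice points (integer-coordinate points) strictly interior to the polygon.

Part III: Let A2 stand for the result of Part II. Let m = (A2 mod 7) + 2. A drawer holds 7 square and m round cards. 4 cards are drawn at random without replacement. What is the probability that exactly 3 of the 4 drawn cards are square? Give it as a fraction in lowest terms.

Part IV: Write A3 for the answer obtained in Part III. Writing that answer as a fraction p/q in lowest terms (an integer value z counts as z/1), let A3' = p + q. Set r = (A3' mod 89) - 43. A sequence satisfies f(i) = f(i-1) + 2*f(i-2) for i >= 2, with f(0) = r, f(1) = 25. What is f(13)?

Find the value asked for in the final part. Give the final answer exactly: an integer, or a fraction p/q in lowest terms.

-40925

Part I: a(2) = 1*(23) - 3*(41) = -100; iterating: a(2)=-100, a(3)=-169, a(4)=131, a(5)=638, a(6)=245, a(7)=-1669, a(8)=-2404, a(9)=2603, a(10)=9815, a(11)=2006; answer 2006
Part II: A1 = 2006; d = -28; cross terms: (-8*-19 - -28*-13)=-212, (-28*-9 - 28*-19)=784, (28*17 - 17*-9)=629, (17*38 - 9*17)=493, (9*37 - -15*38)=903, (-15*-13 - -8*37)=491; twice the area = |3088| = 3088; area = 1544; boundary points = 2 + 2 + 1 + 1 + 1 + 1 = 8; strictly interior points = area - boundary/2 + 1 = 1541; answer 1541
Part III: A2 = 1541; m = 3; total draws C(10,4) = 210; favorable C(7,3)*C(3,1) = 105; P = 1/2; answer 1/2
Part IV: A3 = 1/2; threaded value p + q = 3; r = -40; f(2) = 1*(25) + 2*(-40) = -55; iterating: f(2)=-55, f(3)=-5, f(4)=-115, f(5)=-125, f(6)=-355, f(7)=-605, f(8)=-1315, f(9)=-2525, f(10)=-5155, f(11)=-10205, f(12)=-20515, f(13)=-40925; answer -40925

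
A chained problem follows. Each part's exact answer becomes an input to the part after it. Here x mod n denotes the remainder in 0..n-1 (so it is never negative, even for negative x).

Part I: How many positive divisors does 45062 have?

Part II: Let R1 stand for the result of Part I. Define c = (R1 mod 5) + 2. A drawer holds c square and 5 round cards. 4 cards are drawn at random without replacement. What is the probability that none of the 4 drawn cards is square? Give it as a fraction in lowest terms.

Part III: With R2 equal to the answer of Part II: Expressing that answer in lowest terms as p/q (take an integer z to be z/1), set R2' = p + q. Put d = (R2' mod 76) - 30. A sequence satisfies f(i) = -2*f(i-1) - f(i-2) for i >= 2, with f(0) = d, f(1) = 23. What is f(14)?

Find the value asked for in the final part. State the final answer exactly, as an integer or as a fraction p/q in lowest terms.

-803

Part I: 45062 = 2 * 22531; number of divisors = (1+1) * (1+1) = 4; answer 4
Part II: R1 = 4; c = 6; total draws C(11,4) = 330; favorable C(5,4) = 5; P = 1/66; answer 1/66
Part III: R2 = 1/66; threaded value p + q = 67; d = 37; f(2) = -2*(23) - 1*(37) = -83; iterating: f(2)=-83, f(3)=143, f(4)=-203, f(5)=263, f(6)=-323, f(7)=383, f(8)=-443, f(9)=503, f(10)=-563, f(11)=623, f(12)=-683, f(13)=743, f(14)=-803; answer -803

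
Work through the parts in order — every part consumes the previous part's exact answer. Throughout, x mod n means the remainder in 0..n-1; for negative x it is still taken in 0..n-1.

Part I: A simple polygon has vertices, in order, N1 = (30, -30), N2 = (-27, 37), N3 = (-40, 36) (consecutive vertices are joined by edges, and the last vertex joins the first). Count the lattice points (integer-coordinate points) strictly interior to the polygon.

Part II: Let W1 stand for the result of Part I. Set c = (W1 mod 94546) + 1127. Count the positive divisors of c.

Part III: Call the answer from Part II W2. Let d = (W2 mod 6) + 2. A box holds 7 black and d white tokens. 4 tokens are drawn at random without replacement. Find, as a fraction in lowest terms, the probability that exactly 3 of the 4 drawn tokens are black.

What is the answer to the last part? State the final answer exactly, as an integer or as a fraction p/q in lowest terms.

42/143

Part I: cross terms: (30*37 - -27*-30)=300, (-27*36 - -40*37)=508, (-40*-30 - 30*36)=120; twice the area = |928| = 928; area = 464; boundary points = 1 + 1 + 2 = 4; strictly interior points = area - boundary/2 + 1 = 463; answer 463
Part II: W1 = 463; c = 1590; 1590 = 2 * 3 * 5 * 53; number of divisors = (1+1) * (1+1) * (1+1) * (1+1) = 16; answer 16
Part III: W2 = 16; d = 6; total draws C(13,4) = 715; favorable C(7,3)*C(6,1) = 210; P = 42/143; answer 42/143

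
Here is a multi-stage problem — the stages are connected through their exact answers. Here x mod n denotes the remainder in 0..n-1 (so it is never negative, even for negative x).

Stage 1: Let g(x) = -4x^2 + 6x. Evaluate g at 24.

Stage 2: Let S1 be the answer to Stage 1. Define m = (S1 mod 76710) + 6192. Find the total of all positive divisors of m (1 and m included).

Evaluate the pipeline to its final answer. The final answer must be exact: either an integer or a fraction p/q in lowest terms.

Stage 1: -4*(24)^2 + 6*(24)^1 = (-2304) + (144) = -2160; answer -2160
Stage 2: S1 = -2160; m = 80742; 80742 = 2 * 3 * 13457; sigma = (1 + 2) * (1 + 3) * (1 + 13457) = 3 * 4 * 13458 = 161496; answer 161496

161496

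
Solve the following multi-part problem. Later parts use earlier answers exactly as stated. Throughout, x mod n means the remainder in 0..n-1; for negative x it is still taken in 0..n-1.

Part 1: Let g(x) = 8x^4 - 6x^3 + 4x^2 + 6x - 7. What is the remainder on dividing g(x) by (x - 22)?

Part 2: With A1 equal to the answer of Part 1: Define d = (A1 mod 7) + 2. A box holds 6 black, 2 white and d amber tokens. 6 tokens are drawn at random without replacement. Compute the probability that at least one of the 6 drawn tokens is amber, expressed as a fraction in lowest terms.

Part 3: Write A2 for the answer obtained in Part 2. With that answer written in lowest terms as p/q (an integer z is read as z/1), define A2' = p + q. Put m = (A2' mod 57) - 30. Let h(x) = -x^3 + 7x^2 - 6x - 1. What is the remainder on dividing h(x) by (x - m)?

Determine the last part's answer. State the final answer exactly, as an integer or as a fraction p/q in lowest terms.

30449

Part 1: remainder = value at the root: 8*(22)^4 - 6*(22)^3 + 4*(22)^2 + 6*(22)^1 - 7 = (1874048) + (-63888) + (1936) + (132) + (-7) = 1812221; answer 1812221
Part 2: A1 = 1812221; d = 7; total draws C(15,6) = 5005; complement C(8,6) = 28; favorable 5005 - 28 = 4977; P = 711/715; answer 711/715
Part 3: A2 = 711/715; threaded value p + q = 1426; m = -29; remainder = value at the root: -1*(-29)^3 + 7*(-29)^2 - 6*(-29)^1 - 1 = (24389) + (5887) + (174) + (-1) = 30449; answer 30449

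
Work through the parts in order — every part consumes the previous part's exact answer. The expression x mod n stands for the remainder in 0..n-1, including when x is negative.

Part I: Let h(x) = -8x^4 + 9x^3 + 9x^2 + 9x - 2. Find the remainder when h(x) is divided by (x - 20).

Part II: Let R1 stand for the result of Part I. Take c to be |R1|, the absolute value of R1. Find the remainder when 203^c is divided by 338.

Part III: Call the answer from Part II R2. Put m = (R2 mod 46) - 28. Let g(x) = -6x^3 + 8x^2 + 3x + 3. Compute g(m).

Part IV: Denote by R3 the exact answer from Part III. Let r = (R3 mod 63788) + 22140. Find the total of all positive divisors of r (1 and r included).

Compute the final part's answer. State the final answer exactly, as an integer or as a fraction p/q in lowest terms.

45486

Part I: remainder = value at the root: -8*(20)^4 + 9*(20)^3 + 9*(20)^2 + 9*(20)^1 - 2 = (-1280000) + (72000) + (3600) + (180) + (-2) = -1204222; answer -1204222
Part II: R1 = -1204222; c = 1204222; squarings mod 338: 203^1=203, 203^2=311, 203^4=53, 203^8=105, 203^16=209, 203^32=79, 203^64=157, 203^128=313, 203^256=287, 203^512=235, 203^1024=131, 203^2048=261, 203^4096=183, 203^8192=27, 203^16384=53, 203^32768=105, 203^65536=209, 203^131072=79, 203^262144=157, 203^524288=313, 203^1048576=287; 203^1204222 = 203^2 * 203^4 * 203^8 * 203^16 * 203^32 * 203^64 * 203^128 * 203^256 * 203^512 * 203^1024 * 203^2048 * 203^4096 * 203^16384 * 203^131072 * 203^1048576 = 259 (mod 338); answer 259
Part III: R2 = 259; m = 1; -6*(1)^3 + 8*(1)^2 + 3*(1)^1 + 3 = (-6) + (8) + (3) + (3) = 8; answer 8
Part IV: R3 = 8; r = 22148; 22148 = 2^2 * 7^2 * 113; sigma = (1 + 2 + 4) * (1 + 7 + 49) * (1 + 113) = 7 * 57 * 114 = 45486; answer 45486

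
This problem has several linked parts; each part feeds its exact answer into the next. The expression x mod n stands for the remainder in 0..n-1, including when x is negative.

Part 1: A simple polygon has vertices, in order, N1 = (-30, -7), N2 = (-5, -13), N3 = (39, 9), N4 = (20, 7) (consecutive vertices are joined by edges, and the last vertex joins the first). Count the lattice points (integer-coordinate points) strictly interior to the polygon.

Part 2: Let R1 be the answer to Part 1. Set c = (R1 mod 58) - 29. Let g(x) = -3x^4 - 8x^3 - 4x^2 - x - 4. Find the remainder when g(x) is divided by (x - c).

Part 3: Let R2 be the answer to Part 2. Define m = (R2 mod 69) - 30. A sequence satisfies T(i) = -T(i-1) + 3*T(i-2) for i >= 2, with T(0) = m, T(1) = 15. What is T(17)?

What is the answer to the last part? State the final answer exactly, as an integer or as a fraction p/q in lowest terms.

Part 1: cross terms: (-30*-13 - -5*-7)=355, (-5*9 - 39*-13)=462, (39*7 - 20*9)=93, (20*-7 - -30*7)=70; twice the area = |980| = 980; area = 490; boundary points = 1 + 22 + 1 + 2 = 26; strictly interior points = area - boundary/2 + 1 = 478; answer 478
Part 2: R1 = 478; c = -15; remainder = value at the root: -3*(-15)^4 - 8*(-15)^3 - 4*(-15)^2 - 1*(-15)^1 - 4 = (-151875) + (27000) + (-900) + (15) + (-4) = -125764; answer -125764
Part 3: R2 = -125764; m = -7; T(2) = -1*(15) + 3*(-7) = -36; iterating: T(2)=-36, T(3)=81, T(4)=-189, T(5)=432, T(6)=-999, T(7)=2295, T(8)=-5292, T(9)=12177, T(10)=-28053, T(11)=64584, T(12)=-148743, T(13)=342495, T(14)=-788724, T(15)=1816209, T(16)=-4182381, T(17)=9631008; answer 9631008

9631008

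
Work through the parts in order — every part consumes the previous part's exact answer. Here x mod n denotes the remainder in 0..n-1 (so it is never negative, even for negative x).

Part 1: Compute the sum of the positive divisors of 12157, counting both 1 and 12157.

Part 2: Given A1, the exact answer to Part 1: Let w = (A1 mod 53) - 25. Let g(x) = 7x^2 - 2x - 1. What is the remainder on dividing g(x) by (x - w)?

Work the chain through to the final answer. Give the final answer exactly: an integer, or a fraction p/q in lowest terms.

Part 1: 12157 is prime, so its only divisors are 1 and 12157; sigma = 1 + 12157 = 12158; answer 12158
Part 2: A1 = 12158; w = -4; remainder = value at the root: 7*(-4)^2 - 2*(-4)^1 - 1 = (112) + (8) + (-1) = 119; answer 119

119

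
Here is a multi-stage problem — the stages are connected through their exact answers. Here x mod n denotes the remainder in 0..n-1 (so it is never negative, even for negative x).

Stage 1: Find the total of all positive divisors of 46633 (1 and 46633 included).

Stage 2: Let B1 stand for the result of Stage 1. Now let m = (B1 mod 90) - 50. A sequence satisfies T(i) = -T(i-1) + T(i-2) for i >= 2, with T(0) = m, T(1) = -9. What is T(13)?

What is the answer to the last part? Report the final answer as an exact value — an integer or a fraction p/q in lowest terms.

Stage 1: 46633 is prime, so its only divisors are 1 and 46633; sigma = 1 + 46633 = 46634; answer 46634
Stage 2: B1 = 46634; m = -36; T(2) = -1*(-9) + 1*(-36) = -27; iterating: T(2)=-27, T(3)=18, T(4)=-45, T(5)=63, T(6)=-108, T(7)=171, T(8)=-279, T(9)=450, T(10)=-729, T(11)=1179, T(12)=-1908, T(13)=3087; answer 3087

3087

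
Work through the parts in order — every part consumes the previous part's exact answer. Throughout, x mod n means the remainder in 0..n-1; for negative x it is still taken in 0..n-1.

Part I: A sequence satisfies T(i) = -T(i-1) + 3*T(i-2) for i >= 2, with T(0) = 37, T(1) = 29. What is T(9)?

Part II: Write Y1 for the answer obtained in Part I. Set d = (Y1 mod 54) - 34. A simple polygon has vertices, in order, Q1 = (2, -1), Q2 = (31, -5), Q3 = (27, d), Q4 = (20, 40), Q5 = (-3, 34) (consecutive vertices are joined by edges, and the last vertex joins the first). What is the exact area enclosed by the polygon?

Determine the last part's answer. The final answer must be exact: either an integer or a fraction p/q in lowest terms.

Part I: T(2) = -1*(29) + 3*(37) = 82; iterating: T(2)=82, T(3)=5, T(4)=241, T(5)=-226, T(6)=949, T(7)=-1627, T(8)=4474, T(9)=-9355; answer -9355
Part II: Y1 = -9355; d = 7; cross terms: (2*-5 - 31*-1)=21, (31*7 - 27*-5)=352, (27*40 - 20*7)=940, (20*34 - -3*40)=800, (-3*-1 - 2*34)=-65; twice the area = |2048| = 2048; area = 1024; answer 1024

1024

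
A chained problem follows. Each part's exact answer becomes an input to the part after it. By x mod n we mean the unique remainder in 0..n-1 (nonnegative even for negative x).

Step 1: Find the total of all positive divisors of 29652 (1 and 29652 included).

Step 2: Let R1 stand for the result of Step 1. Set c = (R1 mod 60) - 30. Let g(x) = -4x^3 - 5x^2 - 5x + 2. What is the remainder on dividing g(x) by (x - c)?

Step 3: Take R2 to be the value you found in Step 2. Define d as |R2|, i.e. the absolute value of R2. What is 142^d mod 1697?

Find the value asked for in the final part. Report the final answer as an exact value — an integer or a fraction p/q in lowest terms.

898

Step 1: 29652 = 2^2 * 3 * 7 * 353; sigma = (1 + 2 + 4) * (1 + 3) * (1 + 7) * (1 + 353) = 7 * 4 * 8 * 354 = 79296; answer 79296
Step 2: R1 = 79296; c = 6; remainder = value at the root: -4*(6)^3 - 5*(6)^2 - 5*(6)^1 + 2 = (-864) + (-180) + (-30) + (2) = -1072; answer -1072
Step 3: R2 = -1072; d = 1072; squarings mod 1697: 142^1=142, 142^2=1497, 142^4=969, 142^8=520, 142^16=577, 142^32=317, 142^64=366, 142^128=1590, 142^256=1267, 142^512=1624, 142^1024=238; 142^1072 = 142^16 * 142^32 * 142^1024 = 898 (mod 1697); answer 898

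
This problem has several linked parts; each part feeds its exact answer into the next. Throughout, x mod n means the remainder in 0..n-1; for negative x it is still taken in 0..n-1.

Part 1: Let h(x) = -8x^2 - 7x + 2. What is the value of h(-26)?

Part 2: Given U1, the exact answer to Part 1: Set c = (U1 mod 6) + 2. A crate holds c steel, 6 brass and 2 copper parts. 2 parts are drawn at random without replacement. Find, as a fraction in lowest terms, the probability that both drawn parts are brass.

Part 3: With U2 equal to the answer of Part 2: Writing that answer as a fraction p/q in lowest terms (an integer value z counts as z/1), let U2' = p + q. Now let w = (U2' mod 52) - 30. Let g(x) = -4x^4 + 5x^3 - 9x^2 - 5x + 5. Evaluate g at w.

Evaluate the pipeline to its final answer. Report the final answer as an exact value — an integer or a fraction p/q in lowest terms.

-520

Part 1: -8*(-26)^2 - 7*(-26)^1 + 2 = (-5408) + (182) + (2) = -5224; answer -5224
Part 2: U1 = -5224; c = 4; total draws C(12,2) = 66; favorable C(6,2) = 15; P = 5/22; answer 5/22
Part 3: U2 = 5/22; threaded value p + q = 27; w = -3; -4*(-3)^4 + 5*(-3)^3 - 9*(-3)^2 - 5*(-3)^1 + 5 = (-324) + (-135) + (-81) + (15) + (5) = -520; answer -520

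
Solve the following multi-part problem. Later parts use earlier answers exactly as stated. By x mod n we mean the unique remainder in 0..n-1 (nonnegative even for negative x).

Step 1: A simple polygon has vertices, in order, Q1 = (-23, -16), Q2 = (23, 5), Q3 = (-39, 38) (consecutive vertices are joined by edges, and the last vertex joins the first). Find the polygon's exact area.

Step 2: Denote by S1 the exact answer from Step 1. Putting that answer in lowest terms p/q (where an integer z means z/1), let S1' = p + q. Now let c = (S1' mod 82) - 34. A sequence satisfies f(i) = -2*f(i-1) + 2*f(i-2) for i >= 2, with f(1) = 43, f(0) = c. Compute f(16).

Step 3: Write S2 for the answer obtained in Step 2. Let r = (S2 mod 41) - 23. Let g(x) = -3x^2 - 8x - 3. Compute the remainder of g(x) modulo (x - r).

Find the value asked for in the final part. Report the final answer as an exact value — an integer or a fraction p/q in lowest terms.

-54

Step 1: cross terms: (-23*5 - 23*-16)=253, (23*38 - -39*5)=1069, (-39*-16 - -23*38)=1498; twice the area = |2820| = 2820; area = 1410; answer 1410
Step 2: S1 = 1410; threaded value p + q = 1411; c = -17; f(2) = -2*(43) + 2*(-17) = -120; iterating: f(2)=-120, f(3)=326, f(4)=-892, f(5)=2436, f(6)=-6656, f(7)=18184, f(8)=-49680, f(9)=135728, f(10)=-370816, f(11)=1013088, f(12)=-2767808, f(13)=7561792, f(14)=-20659200, f(15)=56441984, f(16)=-154202368; answer -154202368
Step 3: S2 = -154202368; r = 3; remainder = value at the root: -3*(3)^2 - 8*(3)^1 - 3 = (-27) + (-24) + (-3) = -54; answer -54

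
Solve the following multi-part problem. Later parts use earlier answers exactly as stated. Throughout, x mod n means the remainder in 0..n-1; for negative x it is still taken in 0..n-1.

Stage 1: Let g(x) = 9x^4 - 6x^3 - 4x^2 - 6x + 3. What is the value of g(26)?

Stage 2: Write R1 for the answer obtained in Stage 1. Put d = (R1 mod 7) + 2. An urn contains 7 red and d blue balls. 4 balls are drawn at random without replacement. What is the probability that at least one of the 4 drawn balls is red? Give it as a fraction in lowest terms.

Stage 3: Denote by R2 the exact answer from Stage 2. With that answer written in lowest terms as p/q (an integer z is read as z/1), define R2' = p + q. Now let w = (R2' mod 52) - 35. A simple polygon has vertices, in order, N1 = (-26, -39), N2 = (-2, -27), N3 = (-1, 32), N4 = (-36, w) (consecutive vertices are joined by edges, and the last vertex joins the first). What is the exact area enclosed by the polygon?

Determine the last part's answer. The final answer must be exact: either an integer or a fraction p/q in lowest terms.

3089/2

Stage 1: 9*(26)^4 - 6*(26)^3 - 4*(26)^2 - 6*(26)^1 + 3 = (4112784) + (-105456) + (-2704) + (-156) + (3) = 4004471; answer 4004471
Stage 2: R1 = 4004471; d = 4; total draws C(11,4) = 330; complement C(4,4) = 1; favorable 330 - 1 = 329; P = 329/330; answer 329/330
Stage 3: R2 = 329/330; threaded value p + q = 659; w = 0; cross terms: (-26*-27 - -2*-39)=624, (-2*32 - -1*-27)=-91, (-1*0 - -36*32)=1152, (-36*-39 - -26*0)=1404; twice the area = |3089| = 3089; area = 3089/2; answer 3089/2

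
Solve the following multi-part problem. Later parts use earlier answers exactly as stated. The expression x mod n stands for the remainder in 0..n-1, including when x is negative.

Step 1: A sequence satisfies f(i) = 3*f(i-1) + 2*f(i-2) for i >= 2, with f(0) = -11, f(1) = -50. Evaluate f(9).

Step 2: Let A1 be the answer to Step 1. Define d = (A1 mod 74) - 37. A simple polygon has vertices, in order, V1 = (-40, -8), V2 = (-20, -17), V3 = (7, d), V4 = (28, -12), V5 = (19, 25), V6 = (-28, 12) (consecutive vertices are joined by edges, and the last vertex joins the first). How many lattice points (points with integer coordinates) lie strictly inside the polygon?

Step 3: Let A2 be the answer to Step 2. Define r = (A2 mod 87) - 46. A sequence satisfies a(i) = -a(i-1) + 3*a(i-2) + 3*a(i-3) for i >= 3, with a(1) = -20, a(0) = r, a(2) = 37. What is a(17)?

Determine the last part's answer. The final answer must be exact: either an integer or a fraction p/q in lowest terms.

Step 1: f(2) = 3*(-50) + 2*(-11) = -172; iterating: f(2)=-172, f(3)=-616, f(4)=-2192, f(5)=-7808, f(6)=-27808, f(7)=-99040, f(8)=-352736, f(9)=-1256288; answer -1256288
Step 2: A1 = -1256288; d = -27; cross terms: (-40*-17 - -20*-8)=520, (-20*-27 - 7*-17)=659, (7*-12 - 28*-27)=672, (28*25 - 19*-12)=928, (19*12 - -28*25)=928, (-28*-8 - -40*12)=704; twice the area = |4411| = 4411; area = 4411/2; boundary points = 1 + 1 + 3 + 1 + 1 + 4 = 11; strictly interior points = area - boundary/2 + 1 = 2201; answer 2201
Step 3: A2 = 2201; r = -20; a(3) = -1*(37) + 3*(-20) + 3*(-20) = -157; iterating: a(3)=-157, a(4)=208, a(5)=-568, a(6)=721, a(7)=-1801, a(8)=2260, a(9)=-5500, a(10)=6877, a(11)=-16597, a(12)=20728, a(13)=-49888, a(14)=62281, a(15)=-149761, a(16)=186940, a(17)=-449380; answer -449380

-449380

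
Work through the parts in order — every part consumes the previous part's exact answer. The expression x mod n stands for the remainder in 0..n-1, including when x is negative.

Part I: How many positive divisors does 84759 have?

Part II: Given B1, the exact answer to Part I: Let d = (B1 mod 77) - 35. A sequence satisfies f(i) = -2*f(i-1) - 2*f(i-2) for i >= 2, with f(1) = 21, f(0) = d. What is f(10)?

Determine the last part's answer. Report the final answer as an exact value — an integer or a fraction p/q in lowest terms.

Part I: 84759 = 3 * 19 * 1487; number of divisors = (1+1) * (1+1) * (1+1) = 8; answer 8
Part II: B1 = 8; d = -27; f(2) = -2*(21) - 2*(-27) = 12; iterating: f(2)=12, f(3)=-66, f(4)=108, f(5)=-84, f(6)=-48, f(7)=264, f(8)=-432, f(9)=336, f(10)=192; answer 192

192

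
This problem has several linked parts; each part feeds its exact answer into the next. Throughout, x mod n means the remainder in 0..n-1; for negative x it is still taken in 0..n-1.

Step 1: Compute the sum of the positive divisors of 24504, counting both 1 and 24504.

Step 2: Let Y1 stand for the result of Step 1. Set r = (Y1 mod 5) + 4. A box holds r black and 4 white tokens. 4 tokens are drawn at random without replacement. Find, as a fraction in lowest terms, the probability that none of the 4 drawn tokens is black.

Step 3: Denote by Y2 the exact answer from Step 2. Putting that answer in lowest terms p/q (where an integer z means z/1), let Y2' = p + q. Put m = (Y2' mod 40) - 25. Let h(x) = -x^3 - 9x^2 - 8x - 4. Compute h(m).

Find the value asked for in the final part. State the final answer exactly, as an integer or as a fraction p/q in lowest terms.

Step 1: 24504 = 2^3 * 3 * 1021; sigma = (1 + 2 + 4 + 8) * (1 + 3) * (1 + 1021) = 15 * 4 * 1022 = 61320; answer 61320
Step 2: Y1 = 61320; r = 4; total draws C(8,4) = 70; favorable C(4,4) = 1; P = 1/70; answer 1/70
Step 3: Y2 = 1/70; threaded value p + q = 71; m = 6; -1*(6)^3 - 9*(6)^2 - 8*(6)^1 - 4 = (-216) + (-324) + (-48) + (-4) = -592; answer -592

-592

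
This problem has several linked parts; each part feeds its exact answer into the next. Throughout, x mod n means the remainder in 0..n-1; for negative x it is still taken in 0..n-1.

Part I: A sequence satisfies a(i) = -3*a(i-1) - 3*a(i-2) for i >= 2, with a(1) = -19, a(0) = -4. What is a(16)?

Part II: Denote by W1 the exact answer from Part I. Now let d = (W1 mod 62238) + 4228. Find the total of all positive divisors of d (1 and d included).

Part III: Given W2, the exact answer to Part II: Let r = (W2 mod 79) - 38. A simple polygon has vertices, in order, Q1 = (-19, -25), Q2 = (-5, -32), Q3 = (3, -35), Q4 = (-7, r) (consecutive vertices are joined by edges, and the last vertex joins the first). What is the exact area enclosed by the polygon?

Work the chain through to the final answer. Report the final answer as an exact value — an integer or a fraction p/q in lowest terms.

650

Part I: a(2) = -3*(-19) - 3*(-4) = 69; iterating: a(2)=69, a(3)=-150, a(4)=243, a(5)=-279, a(6)=108, a(7)=513, a(8)=-1863, a(9)=4050, a(10)=-6561, a(11)=7533, a(12)=-2916, a(13)=-13851, a(14)=50301, a(15)=-109350, a(16)=177147; answer 177147
Part II: W1 = 177147; d = 56899; 56899 = 17 * 3347; sigma = (1 + 17) * (1 + 3347) = 18 * 3348 = 60264; answer 60264
Part III: W2 = 60264; r = 28; cross terms: (-19*-32 - -5*-25)=483, (-5*-35 - 3*-32)=271, (3*28 - -7*-35)=-161, (-7*-25 - -19*28)=707; twice the area = |1300| = 1300; area = 650; answer 650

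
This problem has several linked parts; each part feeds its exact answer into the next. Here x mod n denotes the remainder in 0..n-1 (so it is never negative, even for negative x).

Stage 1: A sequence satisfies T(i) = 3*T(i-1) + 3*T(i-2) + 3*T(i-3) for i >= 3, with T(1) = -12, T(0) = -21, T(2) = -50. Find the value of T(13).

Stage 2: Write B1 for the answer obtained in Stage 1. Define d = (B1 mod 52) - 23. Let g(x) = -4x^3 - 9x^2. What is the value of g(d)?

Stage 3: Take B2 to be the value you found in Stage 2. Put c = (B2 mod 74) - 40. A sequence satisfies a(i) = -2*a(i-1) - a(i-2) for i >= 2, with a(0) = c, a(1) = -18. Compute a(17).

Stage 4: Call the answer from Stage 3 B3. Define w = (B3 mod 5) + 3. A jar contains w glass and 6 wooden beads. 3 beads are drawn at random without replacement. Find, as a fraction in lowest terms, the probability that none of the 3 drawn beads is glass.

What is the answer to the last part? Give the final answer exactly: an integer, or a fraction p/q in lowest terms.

10/143

Stage 1: T(3) = 3*(-50) + 3*(-12) + 3*(-21) = -249; iterating: T(3)=-249, T(4)=-933, T(5)=-3696, T(6)=-14634, T(7)=-57789, T(8)=-228357, T(9)=-902340, T(10)=-3565458, T(11)=-14088465, T(12)=-55668789, T(13)=-219968136; answer -219968136
Stage 2: B1 = -219968136; d = 5; -4*(5)^3 - 9*(5)^2 = (-500) + (-225) = -725; answer -725
Stage 3: B2 = -725; c = -25; a(2) = -2*(-18) - 1*(-25) = 61; iterating: a(2)=61, a(3)=-104, a(4)=147, a(5)=-190, a(6)=233, a(7)=-276, a(8)=319, a(9)=-362, a(10)=405, a(11)=-448, a(12)=491, a(13)=-534, a(14)=577, a(15)=-620, a(16)=663, a(17)=-706; answer -706
Stage 4: B3 = -706; w = 7; total draws C(13,3) = 286; favorable C(6,3) = 20; P = 10/143; answer 10/143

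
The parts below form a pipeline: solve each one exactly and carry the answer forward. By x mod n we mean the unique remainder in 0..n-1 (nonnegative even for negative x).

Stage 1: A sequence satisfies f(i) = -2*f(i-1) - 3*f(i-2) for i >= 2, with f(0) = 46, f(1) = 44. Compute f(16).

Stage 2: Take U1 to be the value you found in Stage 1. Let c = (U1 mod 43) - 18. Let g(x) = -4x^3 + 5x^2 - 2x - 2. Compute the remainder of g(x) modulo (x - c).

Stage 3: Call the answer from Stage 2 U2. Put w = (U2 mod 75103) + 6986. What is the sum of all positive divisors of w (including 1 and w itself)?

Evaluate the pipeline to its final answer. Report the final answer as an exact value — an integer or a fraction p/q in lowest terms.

129480

Stage 1: f(2) = -2*(44) - 3*(46) = -226; iterating: f(2)=-226, f(3)=320, f(4)=38, f(5)=-1036, f(6)=1958, f(7)=-808, f(8)=-4258, f(9)=10940, f(10)=-9106, f(11)=-14608, f(12)=56534, f(13)=-69244, f(14)=-31114, f(15)=269960, f(16)=-446578; answer -446578
Stage 2: U1 = -446578; c = 2; remainder = value at the root: -4*(2)^3 + 5*(2)^2 - 2*(2)^1 - 2 = (-32) + (20) + (-4) + (-2) = -18; answer -18
Stage 3: U2 = -18; w = 82071; 82071 = 3^2 * 11 * 829; sigma = (1 + 3 + 9) * (1 + 11) * (1 + 829) = 13 * 12 * 830 = 129480; answer 129480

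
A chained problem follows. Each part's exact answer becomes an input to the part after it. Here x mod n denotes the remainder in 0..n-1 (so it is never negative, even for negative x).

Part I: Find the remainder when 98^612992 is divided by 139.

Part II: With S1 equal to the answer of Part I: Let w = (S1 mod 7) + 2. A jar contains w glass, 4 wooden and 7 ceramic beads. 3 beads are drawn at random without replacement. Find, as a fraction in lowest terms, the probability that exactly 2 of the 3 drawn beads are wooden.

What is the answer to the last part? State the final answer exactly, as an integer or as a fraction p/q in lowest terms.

Part I: squarings mod 139: 98^1=98, 98^2=13, 98^4=30, 98^8=66, 98^16=47, 98^32=124, 98^64=86, 98^128=29, 98^256=7, 98^512=49, 98^1024=38, 98^2048=54, 98^4096=136, 98^8192=9, 98^16384=81, 98^32768=28, 98^65536=89, 98^131072=137, 98^262144=4, 98^524288=16; 98^612992 = 98^128 * 98^512 * 98^2048 * 98^4096 * 98^16384 * 98^65536 * 98^524288 = 51 (mod 139); answer 51
Part II: S1 = 51; w = 4; total draws C(15,3) = 455; favorable C(4,2)*C(11,1) = 66; P = 66/455; answer 66/455

66/455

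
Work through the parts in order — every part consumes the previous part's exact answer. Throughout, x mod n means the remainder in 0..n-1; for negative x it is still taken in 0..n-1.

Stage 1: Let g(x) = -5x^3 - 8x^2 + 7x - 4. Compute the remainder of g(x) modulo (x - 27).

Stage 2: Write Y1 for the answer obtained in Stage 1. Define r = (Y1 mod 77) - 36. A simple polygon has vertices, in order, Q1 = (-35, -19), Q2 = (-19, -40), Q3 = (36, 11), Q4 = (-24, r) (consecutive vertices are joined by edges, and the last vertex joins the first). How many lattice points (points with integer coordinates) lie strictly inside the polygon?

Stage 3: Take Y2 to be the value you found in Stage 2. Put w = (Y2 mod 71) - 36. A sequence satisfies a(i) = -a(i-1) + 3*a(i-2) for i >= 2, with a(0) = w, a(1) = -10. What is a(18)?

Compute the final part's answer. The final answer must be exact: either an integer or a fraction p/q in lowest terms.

Stage 1: remainder = value at the root: -5*(27)^3 - 8*(27)^2 + 7*(27)^1 - 4 = (-98415) + (-5832) + (189) + (-4) = -104062; answer -104062
Stage 2: Y1 = -104062; r = 6; cross terms: (-35*-40 - -19*-19)=1039, (-19*11 - 36*-40)=1231, (36*6 - -24*11)=480, (-24*-19 - -35*6)=666; twice the area = |3416| = 3416; area = 1708; boundary points = 1 + 1 + 5 + 1 = 8; strictly interior points = area - boundary/2 + 1 = 1705; answer 1705
Stage 3: Y2 = 1705; w = -35; a(2) = -1*(-10) + 3*(-35) = -95; iterating: a(2)=-95, a(3)=65, a(4)=-350, a(5)=545, a(6)=-1595, a(7)=3230, a(8)=-8015, a(9)=17705, a(10)=-41750, a(11)=94865, a(12)=-220115, a(13)=504710, a(14)=-1165055, a(15)=2679185, a(16)=-6174350, a(17)=14211905, a(18)=-32734955; answer -32734955

-32734955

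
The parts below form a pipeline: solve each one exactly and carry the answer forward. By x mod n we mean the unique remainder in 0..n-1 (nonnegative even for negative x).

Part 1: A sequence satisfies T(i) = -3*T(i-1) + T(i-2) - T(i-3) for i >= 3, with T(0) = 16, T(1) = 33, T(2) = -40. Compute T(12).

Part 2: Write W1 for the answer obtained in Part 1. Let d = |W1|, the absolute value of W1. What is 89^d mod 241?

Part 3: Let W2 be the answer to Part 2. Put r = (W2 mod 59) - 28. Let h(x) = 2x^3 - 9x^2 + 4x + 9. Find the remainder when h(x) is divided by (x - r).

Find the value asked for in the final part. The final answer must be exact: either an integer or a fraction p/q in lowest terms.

Part 1: T(3) = -3*(-40) + 1*(33) - 1*(16) = 137; iterating: T(3)=137, T(4)=-484, T(5)=1629, T(6)=-5508, T(7)=18637, T(8)=-63048, T(9)=213289, T(10)=-721552, T(11)=2440993, T(12)=-8257820; answer -8257820
Part 2: W1 = -8257820; d = 8257820; squarings mod 241: 89^1=89, 89^2=209, 89^4=60, 89^8=226, 89^16=225, 89^32=15, 89^64=225, 89^128=15, 89^256=225, 89^512=15, 89^1024=225, 89^2048=15, 89^4096=225, 89^8192=15, 89^16384=225, 89^32768=15, 89^65536=225, 89^131072=15, 89^262144=225, 89^524288=15, 89^1048576=225, 89^2097152=15, 89^4194304=225; 89^8257820 = 89^4 * 89^8 * 89^16 * 89^256 * 89^131072 * 89^262144 * 89^524288 * 89^1048576 * 89^2097152 * 89^4194304 = 237 (mod 241); answer 237
Part 3: W2 = 237; r = -27; remainder = value at the root: 2*(-27)^3 - 9*(-27)^2 + 4*(-27)^1 + 9 = (-39366) + (-6561) + (-108) + (9) = -46026; answer -46026

-46026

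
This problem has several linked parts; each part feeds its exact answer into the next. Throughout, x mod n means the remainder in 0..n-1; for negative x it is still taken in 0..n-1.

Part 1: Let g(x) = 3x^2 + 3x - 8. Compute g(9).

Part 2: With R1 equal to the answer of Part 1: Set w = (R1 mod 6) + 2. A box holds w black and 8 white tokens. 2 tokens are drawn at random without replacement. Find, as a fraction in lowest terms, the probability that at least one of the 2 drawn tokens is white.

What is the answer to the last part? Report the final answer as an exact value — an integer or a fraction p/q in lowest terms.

76/91

Part 1: 3*(9)^2 + 3*(9)^1 - 8 = (243) + (27) + (-8) = 262; answer 262
Part 2: R1 = 262; w = 6; total draws C(14,2) = 91; complement C(6,2) = 15; favorable 91 - 15 = 76; P = 76/91; answer 76/91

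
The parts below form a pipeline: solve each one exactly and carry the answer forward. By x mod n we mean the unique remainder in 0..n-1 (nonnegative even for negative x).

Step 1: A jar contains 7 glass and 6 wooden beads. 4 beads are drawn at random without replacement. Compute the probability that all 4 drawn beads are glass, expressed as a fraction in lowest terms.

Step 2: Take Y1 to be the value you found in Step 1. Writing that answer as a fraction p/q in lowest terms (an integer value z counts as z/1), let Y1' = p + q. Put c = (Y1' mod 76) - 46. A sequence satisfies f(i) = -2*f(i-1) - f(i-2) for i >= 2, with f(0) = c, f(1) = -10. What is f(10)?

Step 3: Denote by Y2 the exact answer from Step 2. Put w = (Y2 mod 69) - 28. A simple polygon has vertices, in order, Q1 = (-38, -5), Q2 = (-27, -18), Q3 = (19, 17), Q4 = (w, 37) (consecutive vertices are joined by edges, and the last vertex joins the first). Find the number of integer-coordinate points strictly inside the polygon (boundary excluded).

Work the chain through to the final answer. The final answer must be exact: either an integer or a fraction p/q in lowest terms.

Step 1: total draws C(13,4) = 715; favorable C(7,4) = 35; P = 7/143; answer 7/143
Step 2: Y1 = 7/143; threaded value p + q = 150; c = 28; f(2) = -2*(-10) - 1*(28) = -8; iterating: f(2)=-8, f(3)=26, f(4)=-44, f(5)=62, f(6)=-80, f(7)=98, f(8)=-116, f(9)=134, f(10)=-152; answer -152
Step 3: Y2 = -152; w = 27; cross terms: (-38*-18 - -27*-5)=549, (-27*17 - 19*-18)=-117, (19*37 - 27*17)=244, (27*-5 - -38*37)=1271; twice the area = |1947| = 1947; area = 1947/2; boundary points = 1 + 1 + 4 + 1 = 7; strictly interior points = area - boundary/2 + 1 = 971; answer 971

971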